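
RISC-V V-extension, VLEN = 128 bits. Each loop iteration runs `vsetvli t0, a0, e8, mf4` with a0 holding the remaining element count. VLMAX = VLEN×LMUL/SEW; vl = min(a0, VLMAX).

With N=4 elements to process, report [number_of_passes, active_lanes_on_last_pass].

[iterations, last_vl] = [1, 4]

VLMAX = VLEN×LMUL/SEW = 128×1/4/8 = 4
iterations = ceil(4/4) = 1; final-pass vl = 4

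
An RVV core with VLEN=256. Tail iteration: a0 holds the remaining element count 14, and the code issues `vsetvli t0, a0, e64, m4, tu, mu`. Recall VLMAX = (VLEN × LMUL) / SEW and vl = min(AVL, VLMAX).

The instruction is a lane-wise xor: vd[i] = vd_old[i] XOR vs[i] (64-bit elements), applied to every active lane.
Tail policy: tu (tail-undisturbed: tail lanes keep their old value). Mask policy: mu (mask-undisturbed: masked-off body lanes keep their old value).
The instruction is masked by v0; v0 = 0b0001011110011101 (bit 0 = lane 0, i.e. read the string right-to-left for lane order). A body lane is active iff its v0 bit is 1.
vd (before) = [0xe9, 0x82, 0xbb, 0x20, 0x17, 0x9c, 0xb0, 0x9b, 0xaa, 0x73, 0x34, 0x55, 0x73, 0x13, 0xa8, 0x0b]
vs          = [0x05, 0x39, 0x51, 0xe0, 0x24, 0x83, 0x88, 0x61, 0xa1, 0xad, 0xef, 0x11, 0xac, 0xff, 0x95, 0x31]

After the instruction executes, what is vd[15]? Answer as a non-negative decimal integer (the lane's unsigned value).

vd[15] = 11

VLMAX = VLEN×LMUL/SEW = 256×4/64 = 16
vl ← min(14, 16) = 14
[0] xor(0xe9,0x05) = 0xec
[1] mask-off/keep = 0x82
[2] xor(0xbb,0x51) = 0xea
[3] xor(0x20,0xe0) = 0xc0
[4] xor(0x17,0x24) = 0x33
[5] mask-off/keep = 0x9c
[6] mask-off/keep = 0xb0
[7] xor(0x9b,0x61) = 0xfa
[8] xor(0xaa,0xa1) = 0x0b
[9] xor(0x73,0xad) = 0xde
[10] xor(0x34,0xef) = 0xdb
[11] mask-off/keep = 0x55
[12] xor(0x73,0xac) = 0xdf
[13] mask-off/keep = 0x13
[14] tail/keep = 0xa8
[15] tail/keep = 0x0b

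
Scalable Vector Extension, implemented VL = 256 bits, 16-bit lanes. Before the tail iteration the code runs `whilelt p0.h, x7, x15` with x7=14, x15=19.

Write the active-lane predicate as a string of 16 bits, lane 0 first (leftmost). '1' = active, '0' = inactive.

predicate = 1111100000000000

256-bit reg / 16-bit elem → 16 lanes
whilelt: lane j active iff 14+j < 19 → j < 5 → 5 active
bits (lane 0 leftmost): 1111100000000000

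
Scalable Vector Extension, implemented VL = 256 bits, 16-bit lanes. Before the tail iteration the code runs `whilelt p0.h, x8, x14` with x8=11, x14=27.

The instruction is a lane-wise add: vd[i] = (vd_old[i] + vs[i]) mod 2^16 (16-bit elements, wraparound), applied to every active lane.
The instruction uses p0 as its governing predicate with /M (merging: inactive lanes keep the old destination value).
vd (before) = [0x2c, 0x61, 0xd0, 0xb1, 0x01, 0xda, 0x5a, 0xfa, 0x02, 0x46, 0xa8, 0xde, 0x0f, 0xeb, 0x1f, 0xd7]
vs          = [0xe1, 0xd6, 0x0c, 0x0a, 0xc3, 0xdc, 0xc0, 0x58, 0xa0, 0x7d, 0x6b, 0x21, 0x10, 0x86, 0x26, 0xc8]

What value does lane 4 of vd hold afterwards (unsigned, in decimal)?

register lanes = 256/16 = 16
p0[j] = (11+j < 27); true for j=0..15 → 16 lanes set
lane  0: add(0x2c,0xe1) ⇒ 0x10d
lane  1: add(0x61,0xd6) ⇒ 0x137
lane  2: add(0xd0,0x0c) ⇒ 0xdc
lane  3: add(0xb1,0x0a) ⇒ 0xbb
lane  4: add(0x01,0xc3) ⇒ 0xc4
lane  5: add(0xda,0xdc) ⇒ 0x1b6
lane  6: add(0x5a,0xc0) ⇒ 0x11a
lane  7: add(0xfa,0x58) ⇒ 0x152
lane  8: add(0x02,0xa0) ⇒ 0xa2
lane  9: add(0x46,0x7d) ⇒ 0xc3
lane 10: add(0xa8,0x6b) ⇒ 0x113
lane 11: add(0xde,0x21) ⇒ 0xff
lane 12: add(0x0f,0x10) ⇒ 0x1f
lane 13: add(0xeb,0x86) ⇒ 0x171
lane 14: add(0x1f,0x26) ⇒ 0x45
lane 15: add(0xd7,0xc8) ⇒ 0x19f

vd[4] = 196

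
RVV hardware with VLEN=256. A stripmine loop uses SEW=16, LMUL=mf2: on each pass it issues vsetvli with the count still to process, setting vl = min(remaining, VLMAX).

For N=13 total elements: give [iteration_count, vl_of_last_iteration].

[iterations, last_vl] = [2, 5]

VLMAX = VLEN×LMUL/SEW = 256×1/2/16 = 8
N=13: ⌈13/8⌉ = 2 iters; last vl = 13 − 1×8 = 5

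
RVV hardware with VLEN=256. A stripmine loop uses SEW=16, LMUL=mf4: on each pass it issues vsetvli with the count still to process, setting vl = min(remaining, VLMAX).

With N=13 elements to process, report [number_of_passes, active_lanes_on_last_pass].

[iterations, last_vl] = [4, 1]

VLMAX = VLEN×LMUL/SEW = 256×1/4/16 = 4
13 elements at 4/iter → 4 passes, remainder 1 on the last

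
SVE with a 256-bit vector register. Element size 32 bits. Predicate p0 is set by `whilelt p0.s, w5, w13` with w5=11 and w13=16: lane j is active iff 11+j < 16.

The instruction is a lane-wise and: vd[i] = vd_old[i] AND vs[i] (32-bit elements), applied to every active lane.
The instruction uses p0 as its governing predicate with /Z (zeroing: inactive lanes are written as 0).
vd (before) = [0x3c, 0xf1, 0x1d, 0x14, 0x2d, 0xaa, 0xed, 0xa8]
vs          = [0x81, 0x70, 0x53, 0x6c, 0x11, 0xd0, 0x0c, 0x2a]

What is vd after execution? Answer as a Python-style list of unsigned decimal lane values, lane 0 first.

vd = [0, 112, 17, 4, 1, 0, 0, 0]

256-bit reg / 32-bit elem → 8 lanes
active while 11+j < 16, i.e. j ∈ [0,5) capped at 8 ⇒ 5
[0] and(0x3c,0x81) = 0x00
[1] and(0xf1,0x70) = 0x70
[2] and(0x1d,0x53) = 0x11
[3] and(0x14,0x6c) = 0x04
[4] and(0x2d,0x11) = 0x01
[5] tail/zero = 0x00
[6] tail/zero = 0x00
[7] tail/zero = 0x00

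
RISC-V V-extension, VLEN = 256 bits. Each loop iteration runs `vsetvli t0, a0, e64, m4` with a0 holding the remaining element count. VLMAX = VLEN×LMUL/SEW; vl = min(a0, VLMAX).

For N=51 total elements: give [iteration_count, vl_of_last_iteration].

VLMAX = (256 × 4) / 64 = 16 lanes
iterations = ceil(51/16) = 4; final-pass vl = 3

[iterations, last_vl] = [4, 3]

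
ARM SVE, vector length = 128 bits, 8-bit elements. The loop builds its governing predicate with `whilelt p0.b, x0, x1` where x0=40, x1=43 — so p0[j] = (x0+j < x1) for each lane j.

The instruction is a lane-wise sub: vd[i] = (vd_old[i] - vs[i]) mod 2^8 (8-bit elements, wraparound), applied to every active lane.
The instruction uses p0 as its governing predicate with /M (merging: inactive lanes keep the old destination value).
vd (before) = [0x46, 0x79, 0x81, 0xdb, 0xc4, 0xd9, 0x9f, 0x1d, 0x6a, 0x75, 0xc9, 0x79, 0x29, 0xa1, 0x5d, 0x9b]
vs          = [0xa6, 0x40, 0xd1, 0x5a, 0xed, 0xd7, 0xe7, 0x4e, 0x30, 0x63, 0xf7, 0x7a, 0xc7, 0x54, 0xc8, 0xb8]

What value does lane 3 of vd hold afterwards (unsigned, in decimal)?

register lanes = 128/8 = 16
p0[j] = (40+j < 43); true for j=0..2 → 3 lanes set
vd[0] sub(0x46,0xa6) -> 0xa0
vd[1] sub(0x79,0x40) -> 0x39
vd[2] sub(0x81,0xd1) -> 0xb0
vd[3] tail/keep -> 0xdb
vd[4] tail/keep -> 0xc4
vd[5] tail/keep -> 0xd9
vd[6] tail/keep -> 0x9f
vd[7] tail/keep -> 0x1d
vd[8] tail/keep -> 0x6a
vd[9] tail/keep -> 0x75
vd[10] tail/keep -> 0xc9
vd[11] tail/keep -> 0x79
vd[12] tail/keep -> 0x29
vd[13] tail/keep -> 0xa1
vd[14] tail/keep -> 0x5d
vd[15] tail/keep -> 0x9b

vd[3] = 219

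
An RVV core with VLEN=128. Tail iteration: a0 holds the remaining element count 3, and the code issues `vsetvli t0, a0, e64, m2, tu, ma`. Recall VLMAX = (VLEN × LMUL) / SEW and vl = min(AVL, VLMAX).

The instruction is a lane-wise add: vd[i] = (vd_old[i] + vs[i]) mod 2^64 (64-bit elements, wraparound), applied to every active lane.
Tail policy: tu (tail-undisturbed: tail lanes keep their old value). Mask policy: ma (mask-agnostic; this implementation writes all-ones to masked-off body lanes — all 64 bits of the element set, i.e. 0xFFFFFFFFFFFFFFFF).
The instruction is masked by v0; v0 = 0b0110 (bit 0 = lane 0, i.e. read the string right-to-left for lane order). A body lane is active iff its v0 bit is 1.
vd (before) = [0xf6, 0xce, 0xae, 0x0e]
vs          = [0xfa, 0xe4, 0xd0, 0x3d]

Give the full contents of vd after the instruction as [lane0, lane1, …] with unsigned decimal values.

vd = [18446744073709551615, 434, 382, 14]

VLMAX = (128 × 2) / 64 = 4 lanes
vl = min(AVL, VLMAX) = min(3, 4) = 3
vd[0] mask-off/ones -> 0xffffffffffffffff
vd[1] add(0xce,0xe4) -> 0x1b2
vd[2] add(0xae,0xd0) -> 0x17e
vd[3] tail/keep -> 0x0e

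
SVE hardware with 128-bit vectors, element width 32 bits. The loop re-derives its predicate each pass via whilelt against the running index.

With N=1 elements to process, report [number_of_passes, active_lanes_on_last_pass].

[iterations, last_vl] = [1, 1]

lane count: 128 div 32 = 4
iterations = ceil(1/4) = 1; final-pass vl = 1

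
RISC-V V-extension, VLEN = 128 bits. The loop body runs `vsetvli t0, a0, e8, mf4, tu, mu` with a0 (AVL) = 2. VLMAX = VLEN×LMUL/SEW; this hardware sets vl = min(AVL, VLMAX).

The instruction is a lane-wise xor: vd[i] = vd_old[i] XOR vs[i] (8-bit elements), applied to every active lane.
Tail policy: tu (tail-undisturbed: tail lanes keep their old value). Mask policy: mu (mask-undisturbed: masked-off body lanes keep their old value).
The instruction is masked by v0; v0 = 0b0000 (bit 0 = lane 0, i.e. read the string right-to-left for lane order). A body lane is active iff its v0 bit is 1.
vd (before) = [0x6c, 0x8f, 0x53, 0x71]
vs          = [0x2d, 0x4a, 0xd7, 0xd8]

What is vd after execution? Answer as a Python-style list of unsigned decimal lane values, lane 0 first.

VLMAX = VLEN×LMUL/SEW = 128×1/4/8 = 4
AVL=2 ≤ VLMAX=4, so vl = 2
vd[0] mask-off/keep -> 0x6c
vd[1] mask-off/keep -> 0x8f
vd[2] tail/keep -> 0x53
vd[3] tail/keep -> 0x71

vd = [108, 143, 83, 113]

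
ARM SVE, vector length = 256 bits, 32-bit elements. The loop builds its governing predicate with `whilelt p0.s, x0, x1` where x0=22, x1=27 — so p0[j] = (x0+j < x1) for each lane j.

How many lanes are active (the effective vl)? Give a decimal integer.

vl = 5

256-bit reg / 32-bit elem → 8 lanes
p0[j] = (22+j < 27); true for j=0..4 → 5 lanes set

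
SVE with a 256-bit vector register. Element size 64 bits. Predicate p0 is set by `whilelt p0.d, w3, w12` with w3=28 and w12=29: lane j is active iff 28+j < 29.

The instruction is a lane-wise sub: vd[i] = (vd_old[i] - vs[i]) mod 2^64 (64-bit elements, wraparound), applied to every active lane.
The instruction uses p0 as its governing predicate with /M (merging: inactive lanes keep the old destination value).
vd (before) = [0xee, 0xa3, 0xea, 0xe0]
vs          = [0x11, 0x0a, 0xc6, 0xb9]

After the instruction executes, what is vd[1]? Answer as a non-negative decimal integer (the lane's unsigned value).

vd[1] = 163

lane count: 256 div 64 = 4
p0[j] = (28+j < 29); true for j=0..0 → 1 lanes set
  i=0: sub(0xee,0x11) → 221
  i=1: tail/keep → 163
  i=2: tail/keep → 234
  i=3: tail/keep → 224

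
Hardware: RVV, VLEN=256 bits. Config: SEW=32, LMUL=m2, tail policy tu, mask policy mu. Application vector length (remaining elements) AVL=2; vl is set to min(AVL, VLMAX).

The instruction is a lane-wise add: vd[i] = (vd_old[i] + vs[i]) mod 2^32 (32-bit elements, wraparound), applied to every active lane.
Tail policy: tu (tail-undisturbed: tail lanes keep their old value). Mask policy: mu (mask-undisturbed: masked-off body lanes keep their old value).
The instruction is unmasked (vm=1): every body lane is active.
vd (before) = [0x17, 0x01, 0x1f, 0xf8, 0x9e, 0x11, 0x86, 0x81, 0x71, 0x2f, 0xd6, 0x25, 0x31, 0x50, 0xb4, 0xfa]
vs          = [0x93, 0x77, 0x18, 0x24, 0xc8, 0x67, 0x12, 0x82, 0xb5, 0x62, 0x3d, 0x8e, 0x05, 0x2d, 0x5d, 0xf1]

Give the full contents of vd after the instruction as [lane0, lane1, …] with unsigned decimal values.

vd = [170, 120, 31, 248, 158, 17, 134, 129, 113, 47, 214, 37, 49, 80, 180, 250]

lanes per group: 256·2/32 = 16
AVL=2 ≤ VLMAX=16, so vl = 2
  i=0: add(0x17,0x93) → 170
  i=1: add(0x01,0x77) → 120
  i=2: tail/keep → 31
  i=3: tail/keep → 248
  i=4: tail/keep → 158
  i=5: tail/keep → 17
  i=6: tail/keep → 134
  i=7: tail/keep → 129
  i=8: tail/keep → 113
  i=9: tail/keep → 47
  i=10: tail/keep → 214
  i=11: tail/keep → 37
  i=12: tail/keep → 49
  i=13: tail/keep → 80
  i=14: tail/keep → 180
  i=15: tail/keep → 250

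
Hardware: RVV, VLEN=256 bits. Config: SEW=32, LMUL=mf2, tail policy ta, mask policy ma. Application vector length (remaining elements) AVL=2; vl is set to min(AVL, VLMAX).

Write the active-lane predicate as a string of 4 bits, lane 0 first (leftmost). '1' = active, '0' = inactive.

VLMAX = (256 × 1/2) / 32 = 4 lanes
AVL=2 ≤ VLMAX=4, so vl = 2
bits (lane 0 leftmost): 1100

predicate = 1100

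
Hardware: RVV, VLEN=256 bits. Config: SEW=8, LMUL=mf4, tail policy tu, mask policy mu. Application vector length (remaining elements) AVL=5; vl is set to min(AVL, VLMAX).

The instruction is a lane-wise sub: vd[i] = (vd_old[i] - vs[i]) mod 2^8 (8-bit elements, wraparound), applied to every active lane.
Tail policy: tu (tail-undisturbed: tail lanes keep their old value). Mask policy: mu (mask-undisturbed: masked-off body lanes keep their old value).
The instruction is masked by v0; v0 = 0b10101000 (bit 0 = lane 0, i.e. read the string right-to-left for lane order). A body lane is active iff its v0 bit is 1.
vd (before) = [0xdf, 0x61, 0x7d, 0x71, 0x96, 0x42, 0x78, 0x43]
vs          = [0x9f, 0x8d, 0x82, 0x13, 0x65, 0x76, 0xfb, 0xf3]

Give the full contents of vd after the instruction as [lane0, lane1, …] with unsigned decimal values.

vd = [223, 97, 125, 94, 150, 66, 120, 67]

lanes per group: 256·1/4/8 = 8
vl ← min(5, 8) = 5
lane  0: mask-off/keep ⇒ 0xdf
lane  1: mask-off/keep ⇒ 0x61
lane  2: mask-off/keep ⇒ 0x7d
lane  3: sub(0x71,0x13) ⇒ 0x5e
lane  4: mask-off/keep ⇒ 0x96
lane  5: tail/keep ⇒ 0x42
lane  6: tail/keep ⇒ 0x78
lane  7: tail/keep ⇒ 0x43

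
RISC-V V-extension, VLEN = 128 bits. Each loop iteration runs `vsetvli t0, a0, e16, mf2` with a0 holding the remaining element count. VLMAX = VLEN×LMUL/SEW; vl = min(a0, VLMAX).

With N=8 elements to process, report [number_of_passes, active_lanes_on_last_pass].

VLMAX = (128 × 1/2) / 16 = 4 lanes
8 elements at 4/iter → 2 passes, remainder 4 on the last

[iterations, last_vl] = [2, 4]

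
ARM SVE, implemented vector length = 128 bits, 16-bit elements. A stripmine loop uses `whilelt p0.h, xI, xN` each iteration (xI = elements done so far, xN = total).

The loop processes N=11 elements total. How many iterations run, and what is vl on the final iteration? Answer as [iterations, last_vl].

[iterations, last_vl] = [2, 3]

lane count: 128 div 16 = 8
iterations = ceil(11/8) = 2; final-pass vl = 3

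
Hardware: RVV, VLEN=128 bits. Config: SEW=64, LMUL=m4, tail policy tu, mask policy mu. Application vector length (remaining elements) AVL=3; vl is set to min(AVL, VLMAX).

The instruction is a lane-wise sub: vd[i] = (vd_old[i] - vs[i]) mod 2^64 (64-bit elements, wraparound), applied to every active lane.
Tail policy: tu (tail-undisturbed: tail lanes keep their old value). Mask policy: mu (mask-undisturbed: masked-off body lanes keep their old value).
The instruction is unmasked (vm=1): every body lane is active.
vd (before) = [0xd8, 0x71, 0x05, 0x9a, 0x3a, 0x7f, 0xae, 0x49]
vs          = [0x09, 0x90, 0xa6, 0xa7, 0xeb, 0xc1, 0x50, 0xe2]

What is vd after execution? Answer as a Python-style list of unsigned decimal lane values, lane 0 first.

vd = [207, 18446744073709551585, 18446744073709551455, 154, 58, 127, 174, 73]

lanes per group: 128·4/64 = 8
vl = min(AVL, VLMAX) = min(3, 8) = 3
  i=0: sub(0xd8,0x09) → 207
  i=1: sub(0x71,0x90) → 18446744073709551585
  i=2: sub(0x05,0xa6) → 18446744073709551455
  i=3: tail/keep → 154
  i=4: tail/keep → 58
  i=5: tail/keep → 127
  i=6: tail/keep → 174
  i=7: tail/keep → 73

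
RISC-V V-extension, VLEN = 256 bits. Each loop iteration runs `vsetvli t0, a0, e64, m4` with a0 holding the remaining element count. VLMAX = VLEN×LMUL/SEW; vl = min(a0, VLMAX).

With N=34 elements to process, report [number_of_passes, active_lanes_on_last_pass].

[iterations, last_vl] = [3, 2]

lanes per group: 256·4/64 = 16
34 elements at 16/iter → 3 passes, remainder 2 on the last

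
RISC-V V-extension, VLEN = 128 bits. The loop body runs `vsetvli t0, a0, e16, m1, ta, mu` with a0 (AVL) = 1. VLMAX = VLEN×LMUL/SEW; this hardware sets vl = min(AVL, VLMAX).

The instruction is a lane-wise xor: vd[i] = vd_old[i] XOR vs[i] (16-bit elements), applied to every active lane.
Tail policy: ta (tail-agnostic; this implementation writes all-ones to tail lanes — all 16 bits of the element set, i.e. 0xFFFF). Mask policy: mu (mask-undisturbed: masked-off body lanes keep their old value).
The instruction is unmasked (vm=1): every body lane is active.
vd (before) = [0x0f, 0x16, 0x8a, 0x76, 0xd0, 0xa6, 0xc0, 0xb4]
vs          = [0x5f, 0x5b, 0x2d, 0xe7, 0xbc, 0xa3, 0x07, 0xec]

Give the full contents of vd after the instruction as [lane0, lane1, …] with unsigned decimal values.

VLMAX = VLEN×LMUL/SEW = 128×1/16 = 8
vl ← min(1, 8) = 1
  i=0: xor(0x0f,0x5f) → 80
  i=1: tail/ones → 65535
  i=2: tail/ones → 65535
  i=3: tail/ones → 65535
  i=4: tail/ones → 65535
  i=5: tail/ones → 65535
  i=6: tail/ones → 65535
  i=7: tail/ones → 65535

vd = [80, 65535, 65535, 65535, 65535, 65535, 65535, 65535]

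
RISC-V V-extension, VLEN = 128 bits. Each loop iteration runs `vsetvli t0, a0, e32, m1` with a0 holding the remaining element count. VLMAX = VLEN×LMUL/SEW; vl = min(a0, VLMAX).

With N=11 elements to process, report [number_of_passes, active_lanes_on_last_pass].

lanes per group: 128·1/32 = 4
N=11: ⌈11/4⌉ = 3 iters; last vl = 11 − 2×4 = 3

[iterations, last_vl] = [3, 3]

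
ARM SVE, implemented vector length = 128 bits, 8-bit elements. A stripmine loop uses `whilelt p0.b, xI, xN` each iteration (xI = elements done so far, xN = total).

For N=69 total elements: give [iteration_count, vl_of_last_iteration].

lane count: 128 div 8 = 16
iterations = ceil(69/16) = 5; final-pass vl = 5

[iterations, last_vl] = [5, 5]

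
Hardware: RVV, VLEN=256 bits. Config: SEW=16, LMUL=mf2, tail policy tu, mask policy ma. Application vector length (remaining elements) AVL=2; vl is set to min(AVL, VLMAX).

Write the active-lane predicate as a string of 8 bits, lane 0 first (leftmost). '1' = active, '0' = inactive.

VLMAX = VLEN×LMUL/SEW = 256×1/2/16 = 8
AVL=2 ≤ VLMAX=8, so vl = 2
bits (lane 0 leftmost): 11000000

predicate = 11000000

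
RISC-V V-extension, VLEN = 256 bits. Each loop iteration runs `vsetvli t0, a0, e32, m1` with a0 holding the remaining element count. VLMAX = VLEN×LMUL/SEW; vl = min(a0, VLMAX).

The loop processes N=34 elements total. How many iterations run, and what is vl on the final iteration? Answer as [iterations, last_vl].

VLMAX = VLEN×LMUL/SEW = 256×1/32 = 8
34 elements at 8/iter → 5 passes, remainder 2 on the last

[iterations, last_vl] = [5, 2]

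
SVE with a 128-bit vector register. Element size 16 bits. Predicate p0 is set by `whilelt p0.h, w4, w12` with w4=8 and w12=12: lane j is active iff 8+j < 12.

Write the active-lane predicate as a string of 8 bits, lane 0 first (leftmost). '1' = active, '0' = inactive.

predicate = 11110000

lane count: 128 div 16 = 8
whilelt: lane j active iff 8+j < 12 → j < 4 → 4 active
bits (lane 0 leftmost): 11110000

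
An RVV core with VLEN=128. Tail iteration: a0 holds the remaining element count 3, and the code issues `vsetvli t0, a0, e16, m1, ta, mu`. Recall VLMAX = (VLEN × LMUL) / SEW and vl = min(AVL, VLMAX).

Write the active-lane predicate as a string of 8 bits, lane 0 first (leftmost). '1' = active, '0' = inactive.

predicate = 11100000

VLMAX = (128 × 1) / 16 = 8 lanes
vl ← min(3, 8) = 3
bits (lane 0 leftmost): 11100000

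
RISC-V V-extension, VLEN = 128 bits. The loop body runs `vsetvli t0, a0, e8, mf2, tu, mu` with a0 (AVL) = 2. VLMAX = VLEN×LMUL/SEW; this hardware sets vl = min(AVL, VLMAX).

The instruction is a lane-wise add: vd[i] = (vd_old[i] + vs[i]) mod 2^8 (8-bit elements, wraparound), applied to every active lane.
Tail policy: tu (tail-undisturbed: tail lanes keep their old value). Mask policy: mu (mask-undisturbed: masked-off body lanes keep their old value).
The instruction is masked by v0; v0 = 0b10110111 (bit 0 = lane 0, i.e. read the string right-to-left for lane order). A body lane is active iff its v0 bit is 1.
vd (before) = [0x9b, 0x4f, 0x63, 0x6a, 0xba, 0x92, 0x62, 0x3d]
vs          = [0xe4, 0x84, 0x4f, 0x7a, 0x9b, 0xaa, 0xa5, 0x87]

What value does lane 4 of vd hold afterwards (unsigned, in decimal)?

lanes per group: 128·1/2/8 = 8
vl ← min(2, 8) = 2
lane  0: add(0x9b,0xe4) ⇒ 0x7f
lane  1: add(0x4f,0x84) ⇒ 0xd3
lane  2: tail/keep ⇒ 0x63
lane  3: tail/keep ⇒ 0x6a
lane  4: tail/keep ⇒ 0xba
lane  5: tail/keep ⇒ 0x92
lane  6: tail/keep ⇒ 0x62
lane  7: tail/keep ⇒ 0x3d

vd[4] = 186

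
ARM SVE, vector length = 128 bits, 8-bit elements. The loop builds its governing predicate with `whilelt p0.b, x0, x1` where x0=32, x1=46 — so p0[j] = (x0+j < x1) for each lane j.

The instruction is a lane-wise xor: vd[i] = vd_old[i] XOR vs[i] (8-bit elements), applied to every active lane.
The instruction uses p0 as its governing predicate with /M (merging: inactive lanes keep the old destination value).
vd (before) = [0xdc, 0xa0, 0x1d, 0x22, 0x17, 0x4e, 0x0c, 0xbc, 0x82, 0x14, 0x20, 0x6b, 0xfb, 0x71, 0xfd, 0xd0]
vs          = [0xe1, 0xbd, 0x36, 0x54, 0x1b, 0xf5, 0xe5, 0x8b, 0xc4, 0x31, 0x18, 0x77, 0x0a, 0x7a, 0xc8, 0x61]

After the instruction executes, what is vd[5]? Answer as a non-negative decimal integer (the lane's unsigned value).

vd[5] = 187

register lanes = 128/8 = 16
p0[j] = (32+j < 46); true for j=0..13 → 14 lanes set
vd[0] xor(0xdc,0xe1) -> 0x3d
vd[1] xor(0xa0,0xbd) -> 0x1d
vd[2] xor(0x1d,0x36) -> 0x2b
vd[3] xor(0x22,0x54) -> 0x76
vd[4] xor(0x17,0x1b) -> 0x0c
vd[5] xor(0x4e,0xf5) -> 0xbb
vd[6] xor(0x0c,0xe5) -> 0xe9
vd[7] xor(0xbc,0x8b) -> 0x37
vd[8] xor(0x82,0xc4) -> 0x46
vd[9] xor(0x14,0x31) -> 0x25
vd[10] xor(0x20,0x18) -> 0x38
vd[11] xor(0x6b,0x77) -> 0x1c
vd[12] xor(0xfb,0x0a) -> 0xf1
vd[13] xor(0x71,0x7a) -> 0x0b
vd[14] tail/keep -> 0xfd
vd[15] tail/keep -> 0xd0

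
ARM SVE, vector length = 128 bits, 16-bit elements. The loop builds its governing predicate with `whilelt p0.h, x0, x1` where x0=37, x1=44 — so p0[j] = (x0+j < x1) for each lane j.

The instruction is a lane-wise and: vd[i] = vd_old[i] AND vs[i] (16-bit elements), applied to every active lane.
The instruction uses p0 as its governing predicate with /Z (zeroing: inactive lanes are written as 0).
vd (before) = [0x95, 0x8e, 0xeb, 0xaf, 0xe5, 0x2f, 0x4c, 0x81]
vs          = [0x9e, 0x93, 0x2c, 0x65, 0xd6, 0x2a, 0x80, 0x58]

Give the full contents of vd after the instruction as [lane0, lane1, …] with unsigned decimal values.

vd = [148, 130, 40, 37, 196, 42, 0, 0]

register lanes = 128/16 = 8
p0[j] = (37+j < 44); true for j=0..6 → 7 lanes set
  i=0: and(0x95,0x9e) → 148
  i=1: and(0x8e,0x93) → 130
  i=2: and(0xeb,0x2c) → 40
  i=3: and(0xaf,0x65) → 37
  i=4: and(0xe5,0xd6) → 196
  i=5: and(0x2f,0x2a) → 42
  i=6: and(0x4c,0x80) → 0
  i=7: tail/zero → 0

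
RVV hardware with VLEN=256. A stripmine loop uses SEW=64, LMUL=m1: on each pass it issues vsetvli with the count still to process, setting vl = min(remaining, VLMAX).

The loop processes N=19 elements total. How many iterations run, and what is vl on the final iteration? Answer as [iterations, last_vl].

[iterations, last_vl] = [5, 3]

VLMAX = (256 × 1) / 64 = 4 lanes
N=19: ⌈19/4⌉ = 5 iters; last vl = 19 − 4×4 = 3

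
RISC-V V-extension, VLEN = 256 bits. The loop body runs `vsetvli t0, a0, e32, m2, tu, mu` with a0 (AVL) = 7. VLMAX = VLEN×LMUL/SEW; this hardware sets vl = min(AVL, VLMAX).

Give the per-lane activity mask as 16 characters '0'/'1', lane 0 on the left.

VLMAX = (256 × 2) / 32 = 16 lanes
vl = min(AVL, VLMAX) = min(7, 16) = 7
bits (lane 0 leftmost): 1111111000000000

predicate = 1111111000000000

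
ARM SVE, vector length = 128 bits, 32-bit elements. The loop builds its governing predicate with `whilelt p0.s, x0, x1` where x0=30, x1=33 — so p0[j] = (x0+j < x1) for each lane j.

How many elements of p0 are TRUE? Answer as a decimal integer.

vl = 3

lane count: 128 div 32 = 4
whilelt: lane j active iff 30+j < 33 → j < 3 → 3 active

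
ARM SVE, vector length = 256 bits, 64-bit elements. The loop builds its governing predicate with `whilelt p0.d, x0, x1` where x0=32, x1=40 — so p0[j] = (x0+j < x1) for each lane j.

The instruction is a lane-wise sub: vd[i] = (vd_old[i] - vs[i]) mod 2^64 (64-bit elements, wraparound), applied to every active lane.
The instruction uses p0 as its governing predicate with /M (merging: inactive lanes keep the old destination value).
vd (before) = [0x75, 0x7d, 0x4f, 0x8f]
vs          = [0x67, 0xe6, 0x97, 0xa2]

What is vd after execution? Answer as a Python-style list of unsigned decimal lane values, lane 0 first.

lane count: 256 div 64 = 4
whilelt: lane j active iff 32+j < 40 → j < 8 → 4 active
[0] sub(0x75,0x67) = 0x0e
[1] sub(0x7d,0xe6) = 0xffffffffffffff97
[2] sub(0x4f,0x97) = 0xffffffffffffffb8
[3] sub(0x8f,0xa2) = 0xffffffffffffffed

vd = [14, 18446744073709551511, 18446744073709551544, 18446744073709551597]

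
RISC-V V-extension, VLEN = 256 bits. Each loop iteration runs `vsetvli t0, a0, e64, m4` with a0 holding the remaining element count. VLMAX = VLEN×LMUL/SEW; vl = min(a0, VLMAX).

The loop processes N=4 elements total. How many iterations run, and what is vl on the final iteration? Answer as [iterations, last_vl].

[iterations, last_vl] = [1, 4]

VLMAX = (256 × 4) / 64 = 16 lanes
N=4: ⌈4/16⌉ = 1 iters; last vl = 4 − 0×16 = 4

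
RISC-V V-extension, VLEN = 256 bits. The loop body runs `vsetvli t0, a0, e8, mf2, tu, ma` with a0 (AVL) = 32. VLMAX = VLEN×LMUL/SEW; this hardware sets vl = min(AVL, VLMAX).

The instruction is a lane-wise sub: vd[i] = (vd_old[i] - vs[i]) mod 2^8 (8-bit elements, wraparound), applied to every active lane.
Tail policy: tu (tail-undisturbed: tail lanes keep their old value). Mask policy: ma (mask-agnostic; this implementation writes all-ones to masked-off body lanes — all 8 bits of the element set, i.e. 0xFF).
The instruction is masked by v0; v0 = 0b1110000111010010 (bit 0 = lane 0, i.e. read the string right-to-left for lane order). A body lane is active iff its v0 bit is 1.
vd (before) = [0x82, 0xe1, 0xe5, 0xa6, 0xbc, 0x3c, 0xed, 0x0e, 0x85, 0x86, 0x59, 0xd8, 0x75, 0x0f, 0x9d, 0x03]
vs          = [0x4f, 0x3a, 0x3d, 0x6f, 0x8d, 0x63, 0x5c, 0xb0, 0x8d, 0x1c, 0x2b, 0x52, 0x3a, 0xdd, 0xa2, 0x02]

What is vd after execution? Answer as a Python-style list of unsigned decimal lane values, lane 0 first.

vd = [255, 167, 255, 255, 47, 255, 145, 94, 248, 255, 255, 255, 255, 50, 251, 1]

lanes per group: 256·1/2/8 = 16
vl = min(AVL, VLMAX) = min(32, 16) = 16
[0] mask-off/ones = 0xff
[1] sub(0xe1,0x3a) = 0xa7
[2] mask-off/ones = 0xff
[3] mask-off/ones = 0xff
[4] sub(0xbc,0x8d) = 0x2f
[5] mask-off/ones = 0xff
[6] sub(0xed,0x5c) = 0x91
[7] sub(0x0e,0xb0) = 0x5e
[8] sub(0x85,0x8d) = 0xf8
[9] mask-off/ones = 0xff
[10] mask-off/ones = 0xff
[11] mask-off/ones = 0xff
[12] mask-off/ones = 0xff
[13] sub(0x0f,0xdd) = 0x32
[14] sub(0x9d,0xa2) = 0xfb
[15] sub(0x03,0x02) = 0x01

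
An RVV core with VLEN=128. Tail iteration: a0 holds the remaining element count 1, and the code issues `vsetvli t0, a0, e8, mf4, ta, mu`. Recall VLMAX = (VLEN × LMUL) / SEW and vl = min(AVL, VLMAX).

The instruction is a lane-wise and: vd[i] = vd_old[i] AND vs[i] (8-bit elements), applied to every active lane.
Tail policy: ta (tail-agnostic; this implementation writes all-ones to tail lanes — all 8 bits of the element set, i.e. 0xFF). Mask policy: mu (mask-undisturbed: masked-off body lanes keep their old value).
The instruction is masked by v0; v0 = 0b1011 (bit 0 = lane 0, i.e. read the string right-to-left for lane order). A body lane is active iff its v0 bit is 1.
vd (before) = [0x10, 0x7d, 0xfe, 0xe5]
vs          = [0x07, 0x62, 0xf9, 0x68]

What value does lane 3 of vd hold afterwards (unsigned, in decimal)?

lanes per group: 128·1/4/8 = 4
vl ← min(1, 4) = 1
vd[0] and(0x10,0x07) -> 0x00
vd[1] tail/ones -> 0xff
vd[2] tail/ones -> 0xff
vd[3] tail/ones -> 0xff

vd[3] = 255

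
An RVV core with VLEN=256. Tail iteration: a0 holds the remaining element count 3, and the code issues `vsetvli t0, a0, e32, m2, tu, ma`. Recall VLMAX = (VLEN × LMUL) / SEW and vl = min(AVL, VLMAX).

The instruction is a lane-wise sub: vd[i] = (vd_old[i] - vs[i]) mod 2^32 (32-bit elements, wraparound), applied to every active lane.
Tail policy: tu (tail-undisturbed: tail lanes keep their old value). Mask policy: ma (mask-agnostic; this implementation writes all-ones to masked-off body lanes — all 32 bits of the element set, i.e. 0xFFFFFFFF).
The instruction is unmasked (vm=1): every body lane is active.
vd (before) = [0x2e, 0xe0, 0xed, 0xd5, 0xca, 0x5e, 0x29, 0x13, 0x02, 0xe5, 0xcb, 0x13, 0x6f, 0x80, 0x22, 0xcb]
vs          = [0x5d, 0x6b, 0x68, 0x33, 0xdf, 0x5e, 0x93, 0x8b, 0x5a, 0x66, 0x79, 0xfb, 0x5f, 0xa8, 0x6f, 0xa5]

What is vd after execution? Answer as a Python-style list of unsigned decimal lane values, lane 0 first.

lanes per group: 256·2/32 = 16
vl ← min(3, 16) = 3
  i=0: sub(0x2e,0x5d) → 4294967249
  i=1: sub(0xe0,0x6b) → 117
  i=2: sub(0xed,0x68) → 133
  i=3: tail/keep → 213
  i=4: tail/keep → 202
  i=5: tail/keep → 94
  i=6: tail/keep → 41
  i=7: tail/keep → 19
  i=8: tail/keep → 2
  i=9: tail/keep → 229
  i=10: tail/keep → 203
  i=11: tail/keep → 19
  i=12: tail/keep → 111
  i=13: tail/keep → 128
  i=14: tail/keep → 34
  i=15: tail/keep → 203

vd = [4294967249, 117, 133, 213, 202, 94, 41, 19, 2, 229, 203, 19, 111, 128, 34, 203]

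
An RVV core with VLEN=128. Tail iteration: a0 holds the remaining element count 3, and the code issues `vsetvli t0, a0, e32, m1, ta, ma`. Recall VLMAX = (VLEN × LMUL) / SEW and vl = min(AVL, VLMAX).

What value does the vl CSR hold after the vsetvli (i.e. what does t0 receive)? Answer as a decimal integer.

lanes per group: 128·1/32 = 4
AVL=3 ≤ VLMAX=4, so vl = 3

vl = 3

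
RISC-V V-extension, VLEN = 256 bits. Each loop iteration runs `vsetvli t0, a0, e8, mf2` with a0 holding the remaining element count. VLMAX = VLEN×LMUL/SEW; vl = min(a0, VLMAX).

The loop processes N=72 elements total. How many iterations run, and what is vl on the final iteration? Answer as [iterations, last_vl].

[iterations, last_vl] = [5, 8]

lanes per group: 256·1/2/8 = 16
N=72: ⌈72/16⌉ = 5 iters; last vl = 72 − 4×16 = 8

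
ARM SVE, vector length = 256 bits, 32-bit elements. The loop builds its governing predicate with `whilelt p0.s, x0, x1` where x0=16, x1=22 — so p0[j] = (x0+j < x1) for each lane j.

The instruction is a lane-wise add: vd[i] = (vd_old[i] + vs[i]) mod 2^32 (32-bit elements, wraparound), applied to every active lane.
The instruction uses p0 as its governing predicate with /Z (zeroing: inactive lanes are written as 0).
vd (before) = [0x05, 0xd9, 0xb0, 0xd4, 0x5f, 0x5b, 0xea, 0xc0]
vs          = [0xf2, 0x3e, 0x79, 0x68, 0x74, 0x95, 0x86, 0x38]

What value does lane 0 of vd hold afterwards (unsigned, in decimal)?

vd[0] = 247

lane count: 256 div 32 = 8
whilelt: lane j active iff 16+j < 22 → j < 6 → 6 active
vd[0] add(0x05,0xf2) -> 0xf7
vd[1] add(0xd9,0x3e) -> 0x117
vd[2] add(0xb0,0x79) -> 0x129
vd[3] add(0xd4,0x68) -> 0x13c
vd[4] add(0x5f,0x74) -> 0xd3
vd[5] add(0x5b,0x95) -> 0xf0
vd[6] tail/zero -> 0x00
vd[7] tail/zero -> 0x00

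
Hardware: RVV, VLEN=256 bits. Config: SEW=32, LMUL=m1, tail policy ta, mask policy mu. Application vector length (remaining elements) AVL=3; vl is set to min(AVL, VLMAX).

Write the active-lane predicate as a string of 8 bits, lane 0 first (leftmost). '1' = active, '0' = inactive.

VLMAX = VLEN×LMUL/SEW = 256×1/32 = 8
AVL=3 ≤ VLMAX=8, so vl = 3
bits (lane 0 leftmost): 11100000

predicate = 11100000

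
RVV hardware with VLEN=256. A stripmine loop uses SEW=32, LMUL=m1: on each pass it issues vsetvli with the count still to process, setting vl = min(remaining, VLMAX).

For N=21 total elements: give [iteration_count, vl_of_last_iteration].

VLMAX = VLEN×LMUL/SEW = 256×1/32 = 8
iterations = ceil(21/8) = 3; final-pass vl = 5

[iterations, last_vl] = [3, 5]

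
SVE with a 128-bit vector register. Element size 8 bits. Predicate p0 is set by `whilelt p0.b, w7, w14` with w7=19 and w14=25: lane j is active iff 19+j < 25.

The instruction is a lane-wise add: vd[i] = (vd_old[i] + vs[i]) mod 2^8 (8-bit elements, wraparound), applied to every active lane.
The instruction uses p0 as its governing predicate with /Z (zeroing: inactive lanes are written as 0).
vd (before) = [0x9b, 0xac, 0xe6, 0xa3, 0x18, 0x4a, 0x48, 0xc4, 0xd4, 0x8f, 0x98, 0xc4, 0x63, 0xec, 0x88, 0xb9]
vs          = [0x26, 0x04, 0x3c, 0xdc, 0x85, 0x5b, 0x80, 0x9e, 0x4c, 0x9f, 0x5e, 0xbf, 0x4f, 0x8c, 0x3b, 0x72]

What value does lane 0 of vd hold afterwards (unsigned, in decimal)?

vd[0] = 193

128-bit reg / 8-bit elem → 16 lanes
whilelt: lane j active iff 19+j < 25 → j < 6 → 6 active
[0] add(0x9b,0x26) = 0xc1
[1] add(0xac,0x04) = 0xb0
[2] add(0xe6,0x3c) = 0x22
[3] add(0xa3,0xdc) = 0x7f
[4] add(0x18,0x85) = 0x9d
[5] add(0x4a,0x5b) = 0xa5
[6] tail/zero = 0x00
[7] tail/zero = 0x00
[8] tail/zero = 0x00
[9] tail/zero = 0x00
[10] tail/zero = 0x00
[11] tail/zero = 0x00
[12] tail/zero = 0x00
[13] tail/zero = 0x00
[14] tail/zero = 0x00
[15] tail/zero = 0x00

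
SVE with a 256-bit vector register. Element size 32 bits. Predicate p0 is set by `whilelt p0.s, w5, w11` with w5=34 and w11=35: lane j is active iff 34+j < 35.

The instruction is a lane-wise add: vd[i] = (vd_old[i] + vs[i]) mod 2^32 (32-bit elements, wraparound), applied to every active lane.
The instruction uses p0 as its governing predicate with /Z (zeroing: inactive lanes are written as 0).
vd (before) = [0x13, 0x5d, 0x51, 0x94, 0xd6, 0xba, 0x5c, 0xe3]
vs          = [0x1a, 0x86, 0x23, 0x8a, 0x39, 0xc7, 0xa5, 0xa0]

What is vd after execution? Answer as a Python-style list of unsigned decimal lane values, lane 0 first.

256-bit reg / 32-bit elem → 8 lanes
p0[j] = (34+j < 35); true for j=0..0 → 1 lanes set
vd[0] add(0x13,0x1a) -> 0x2d
vd[1] tail/zero -> 0x00
vd[2] tail/zero -> 0x00
vd[3] tail/zero -> 0x00
vd[4] tail/zero -> 0x00
vd[5] tail/zero -> 0x00
vd[6] tail/zero -> 0x00
vd[7] tail/zero -> 0x00

vd = [45, 0, 0, 0, 0, 0, 0, 0]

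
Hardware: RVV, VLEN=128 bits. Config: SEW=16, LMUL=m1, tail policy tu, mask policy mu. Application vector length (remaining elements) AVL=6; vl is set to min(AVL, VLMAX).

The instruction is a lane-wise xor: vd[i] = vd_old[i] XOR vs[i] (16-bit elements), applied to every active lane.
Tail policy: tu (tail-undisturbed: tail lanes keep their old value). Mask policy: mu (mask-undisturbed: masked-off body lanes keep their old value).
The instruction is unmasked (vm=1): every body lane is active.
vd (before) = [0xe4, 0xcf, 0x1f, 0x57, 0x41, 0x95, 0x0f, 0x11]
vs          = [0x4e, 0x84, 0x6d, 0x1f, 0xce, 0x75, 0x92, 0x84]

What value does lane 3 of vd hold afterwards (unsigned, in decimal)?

VLMAX = VLEN×LMUL/SEW = 128×1/16 = 8
vl ← min(6, 8) = 6
[0] xor(0xe4,0x4e) = 0xaa
[1] xor(0xcf,0x84) = 0x4b
[2] xor(0x1f,0x6d) = 0x72
[3] xor(0x57,0x1f) = 0x48
[4] xor(0x41,0xce) = 0x8f
[5] xor(0x95,0x75) = 0xe0
[6] tail/keep = 0x0f
[7] tail/keep = 0x11

vd[3] = 72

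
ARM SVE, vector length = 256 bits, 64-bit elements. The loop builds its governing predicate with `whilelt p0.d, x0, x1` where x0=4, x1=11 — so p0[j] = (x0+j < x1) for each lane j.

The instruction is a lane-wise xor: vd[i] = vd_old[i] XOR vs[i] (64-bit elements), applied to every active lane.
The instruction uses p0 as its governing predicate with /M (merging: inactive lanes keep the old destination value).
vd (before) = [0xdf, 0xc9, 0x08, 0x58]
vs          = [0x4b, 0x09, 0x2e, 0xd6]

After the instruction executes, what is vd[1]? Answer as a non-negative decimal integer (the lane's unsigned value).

256-bit reg / 64-bit elem → 4 lanes
whilelt: lane j active iff 4+j < 11 → j < 7 → 4 active
vd[0] xor(0xdf,0x4b) -> 0x94
vd[1] xor(0xc9,0x09) -> 0xc0
vd[2] xor(0x08,0x2e) -> 0x26
vd[3] xor(0x58,0xd6) -> 0x8e

vd[1] = 192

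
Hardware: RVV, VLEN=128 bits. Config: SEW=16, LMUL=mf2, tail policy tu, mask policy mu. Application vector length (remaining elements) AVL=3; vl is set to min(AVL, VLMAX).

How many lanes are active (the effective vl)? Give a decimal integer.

vl = 3

VLMAX = VLEN×LMUL/SEW = 128×1/2/16 = 4
AVL=3 ≤ VLMAX=4, so vl = 3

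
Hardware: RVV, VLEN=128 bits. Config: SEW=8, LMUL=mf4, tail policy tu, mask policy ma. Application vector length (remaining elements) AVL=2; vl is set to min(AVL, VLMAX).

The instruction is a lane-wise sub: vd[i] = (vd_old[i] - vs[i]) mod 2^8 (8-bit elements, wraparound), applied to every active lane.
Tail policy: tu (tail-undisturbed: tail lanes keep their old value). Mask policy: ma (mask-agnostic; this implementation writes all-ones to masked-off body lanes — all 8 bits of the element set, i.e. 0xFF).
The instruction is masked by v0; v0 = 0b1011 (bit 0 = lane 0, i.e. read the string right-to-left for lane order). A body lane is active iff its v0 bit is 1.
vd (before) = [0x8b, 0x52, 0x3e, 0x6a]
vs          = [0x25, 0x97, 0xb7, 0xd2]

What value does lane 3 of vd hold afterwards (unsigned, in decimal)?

VLMAX = VLEN×LMUL/SEW = 128×1/4/8 = 4
AVL=2 ≤ VLMAX=4, so vl = 2
  i=0: sub(0x8b,0x25) → 102
  i=1: sub(0x52,0x97) → 187
  i=2: tail/keep → 62
  i=3: tail/keep → 106

vd[3] = 106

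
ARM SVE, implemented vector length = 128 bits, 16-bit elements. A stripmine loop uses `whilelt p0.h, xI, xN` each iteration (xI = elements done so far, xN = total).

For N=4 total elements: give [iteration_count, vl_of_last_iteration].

[iterations, last_vl] = [1, 4]

register lanes = 128/16 = 8
4 elements at 8/iter → 1 passes, remainder 4 on the last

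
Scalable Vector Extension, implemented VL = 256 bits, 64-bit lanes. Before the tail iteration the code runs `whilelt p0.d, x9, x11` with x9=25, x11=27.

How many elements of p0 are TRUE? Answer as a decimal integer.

vl = 2

lane count: 256 div 64 = 4
whilelt: lane j active iff 25+j < 27 → j < 2 → 2 active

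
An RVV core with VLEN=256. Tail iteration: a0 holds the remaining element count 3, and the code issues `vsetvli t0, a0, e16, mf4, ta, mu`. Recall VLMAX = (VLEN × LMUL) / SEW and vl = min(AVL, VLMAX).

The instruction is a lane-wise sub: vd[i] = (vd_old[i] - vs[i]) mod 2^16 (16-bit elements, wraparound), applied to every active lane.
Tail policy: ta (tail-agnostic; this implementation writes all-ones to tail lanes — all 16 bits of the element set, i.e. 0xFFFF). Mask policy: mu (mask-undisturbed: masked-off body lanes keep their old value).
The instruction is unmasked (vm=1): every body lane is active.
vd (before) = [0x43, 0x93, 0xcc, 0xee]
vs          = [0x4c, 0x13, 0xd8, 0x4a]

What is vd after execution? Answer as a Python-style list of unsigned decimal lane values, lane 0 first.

vd = [65527, 128, 65524, 65535]

lanes per group: 256·1/4/16 = 4
vl = min(AVL, VLMAX) = min(3, 4) = 3
vd[0] sub(0x43,0x4c) -> 0xfff7
vd[1] sub(0x93,0x13) -> 0x80
vd[2] sub(0xcc,0xd8) -> 0xfff4
vd[3] tail/ones -> 0xffff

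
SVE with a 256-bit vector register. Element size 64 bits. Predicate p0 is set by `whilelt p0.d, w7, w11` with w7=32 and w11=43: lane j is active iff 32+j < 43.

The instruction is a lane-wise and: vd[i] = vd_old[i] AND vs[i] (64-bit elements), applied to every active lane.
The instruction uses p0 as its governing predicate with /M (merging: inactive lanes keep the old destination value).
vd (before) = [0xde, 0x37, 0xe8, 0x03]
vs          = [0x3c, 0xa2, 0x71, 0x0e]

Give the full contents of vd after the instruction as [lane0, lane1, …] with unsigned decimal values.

vd = [28, 34, 96, 2]

register lanes = 256/64 = 4
p0[j] = (32+j < 43); true for j=0..3 → 4 lanes set
  i=0: and(0xde,0x3c) → 28
  i=1: and(0x37,0xa2) → 34
  i=2: and(0xe8,0x71) → 96
  i=3: and(0x03,0x0e) → 2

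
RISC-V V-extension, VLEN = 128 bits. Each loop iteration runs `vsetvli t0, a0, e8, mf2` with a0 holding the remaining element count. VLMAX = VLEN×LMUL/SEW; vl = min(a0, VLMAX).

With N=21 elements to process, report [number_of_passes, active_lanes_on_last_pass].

VLMAX = (128 × 1/2) / 8 = 8 lanes
21 elements at 8/iter → 3 passes, remainder 5 on the last

[iterations, last_vl] = [3, 5]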